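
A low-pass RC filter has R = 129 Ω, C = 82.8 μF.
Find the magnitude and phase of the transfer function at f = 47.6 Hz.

Step 1 — Angular frequency: ω = 2π·47.6 = 299.1 rad/s.
Step 2 — Transfer function: H(jω) = 1/(1 + jωRC).
Step 3 — Denominator: 1 + jωRC = 1 + j·299.1·129·8.28e-05 = 1 + j3.195.
Step 4 — H = 0.08925 - j0.2851.
Step 5 — Magnitude: |H| = 0.2987 (-10.5 dB); phase: φ = -72.6°.

|H| = 0.2987 (-10.5 dB), φ = -72.6°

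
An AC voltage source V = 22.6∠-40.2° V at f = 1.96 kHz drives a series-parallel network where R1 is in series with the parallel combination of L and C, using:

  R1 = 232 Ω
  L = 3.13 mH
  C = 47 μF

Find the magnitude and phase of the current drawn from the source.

Step 1 — Angular frequency: ω = 2π·f = 2π·1960 = 1.232e+04 rad/s.
Step 2 — Component impedances:
  R1: Z = R = 232 Ω
  L: Z = jωL = j·1.232e+04·0.00313 = 0 + j38.55 Ω
  C: Z = 1/(jωC) = -j/(ω·C) = 0 - j1.728 Ω
Step 3 — Parallel branch: L || C = 1/(1/L + 1/C) = 0 - j1.809 Ω.
Step 4 — Series with R1: Z_total = R1 + (L || C) = 232 - j1.809 Ω = 232∠-0.4° Ω.
Step 5 — Source phasor: V = 22.6∠-40.2° V = 17.26 - j14.59 V.
Step 6 — Ohm's law: I = V / Z_total = (17.26 - j14.59) / (232 - j1.809) = 0.07489 - j0.06229 A.
Step 7 — Convert to polar: |I| = 0.09741 A, ∠I = -39.8°.

I = 0.09741∠-39.8° A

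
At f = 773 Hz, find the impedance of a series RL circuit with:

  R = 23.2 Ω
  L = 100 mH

Step 1 — Angular frequency: ω = 2π·f = 2π·773 = 4857 rad/s.
Step 2 — Component impedances:
  R: Z = R = 23.2 Ω
  L: Z = jωL = j·4857·0.1 = 0 + j485.7 Ω
Step 3 — Series combination: Z_total = R + L = 23.2 + j485.7 Ω = 486.2∠87.3° Ω.

Z = 23.2 + j485.7 Ω = 486.2∠87.3° Ω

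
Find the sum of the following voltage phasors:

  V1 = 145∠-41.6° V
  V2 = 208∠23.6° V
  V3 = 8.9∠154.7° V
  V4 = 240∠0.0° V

Step 1 — Convert each phasor to rectangular form:
  V1 = 145·(cos(-41.6°) + j·sin(-41.6°)) = 108.4 - j96.27 V
  V2 = 208·(cos(23.6°) + j·sin(23.6°)) = 190.6 + j83.27 V
  V3 = 8.9·(cos(154.7°) + j·sin(154.7°)) = -8.046 + j3.803 V
  V4 = 240·(cos(0.0°) + j·sin(0.0°)) = 240 V
Step 2 — Sum components: V_total = 531 - j9.193 V.
Step 3 — Convert to polar: |V_total| = 531.1 V, ∠V_total = -1.0°.

V_total = 531.1∠-1.0° V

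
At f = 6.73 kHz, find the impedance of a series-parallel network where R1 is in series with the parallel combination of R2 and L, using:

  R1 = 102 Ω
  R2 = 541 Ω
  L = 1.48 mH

Step 1 — Angular frequency: ω = 2π·f = 2π·6730 = 4.229e+04 rad/s.
Step 2 — Component impedances:
  R1: Z = R = 102 Ω
  R2: Z = R = 541 Ω
  L: Z = jωL = j·4.229e+04·0.00148 = 0 + j62.58 Ω
Step 3 — Parallel branch: R2 || L = 1/(1/R2 + 1/L) = 7.144 + j61.76 Ω.
Step 4 — Series with R1: Z_total = R1 + (R2 || L) = 109.1 + j61.76 Ω = 125.4∠29.5° Ω.

Z = 109.1 + j61.76 Ω = 125.4∠29.5° Ω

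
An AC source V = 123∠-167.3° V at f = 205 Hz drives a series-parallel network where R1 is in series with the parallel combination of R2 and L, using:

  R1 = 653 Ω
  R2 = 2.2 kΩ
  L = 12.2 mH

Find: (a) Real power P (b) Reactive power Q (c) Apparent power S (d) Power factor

Step 1 — Angular frequency: ω = 2π·f = 2π·205 = 1288 rad/s.
Step 2 — Component impedances:
  R1: Z = R = 653 Ω
  R2: Z = R = 2200 Ω
  L: Z = jωL = j·1288·0.0122 = 0 + j15.71 Ω
Step 3 — Parallel branch: R2 || L = 1/(1/R2 + 1/L) = 0.1122 + j15.71 Ω.
Step 4 — Series with R1: Z_total = R1 + (R2 || L) = 653.1 + j15.71 Ω = 653.3∠1.4° Ω.
Step 5 — Source phasor: V = 123∠-167.3° V = -120 - j27.04 V.
Step 6 — Current: I = V / Z = -0.1846 - j0.03696 A = 0.1883∠-168.7° A.
Step 7 — Complex power: S = V·I* = 23.15 + j0.557 VA.
Step 8 — Real power: P = Re(S) = 23.15 W.
Step 9 — Reactive power: Q = Im(S) = 0.557 VAR.
Step 10 — Apparent power: |S| = 23.16 VA.
Step 11 — Power factor: PF = P/|S| = 0.9997 (lagging).

(a) P = 23.15 W  (b) Q = 0.557 VAR  (c) S = 23.16 VA  (d) PF = 0.9997 (lagging)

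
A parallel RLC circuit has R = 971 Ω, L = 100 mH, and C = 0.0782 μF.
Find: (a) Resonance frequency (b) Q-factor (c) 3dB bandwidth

Step 1 — Resonance: ω₀ = 1/√(LC) = 1/√(0.1·7.82e-08) = 1.131e+04 rad/s.
Step 2 — f₀ = ω₀/(2π) = 1800 Hz.
Step 3 — Parallel Q: Q = R/(ω₀L) = 971/(1.131e+04·0.1) = 0.8587.
Step 4 — Bandwidth: Δω = ω₀/Q = 1.317e+04 rad/s; BW = Δω/(2π) = 2096 Hz.

(a) f₀ = 1800 Hz  (b) Q = 0.8587  (c) BW = 2096 Hz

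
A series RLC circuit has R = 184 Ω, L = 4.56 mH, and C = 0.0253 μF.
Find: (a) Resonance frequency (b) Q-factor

Step 1 — Resonance condition Im(Z)=0 gives ω₀ = 1/√(LC).
Step 2 — ω₀ = 1/√(0.00456·2.53e-08) = 9.31e+04 rad/s.
Step 3 — f₀ = ω₀/(2π) = 1.482e+04 Hz.
Step 4 — Series Q: Q = ω₀L/R = 9.31e+04·0.00456/184 = 2.307.

(a) f₀ = 1.482e+04 Hz  (b) Q = 2.307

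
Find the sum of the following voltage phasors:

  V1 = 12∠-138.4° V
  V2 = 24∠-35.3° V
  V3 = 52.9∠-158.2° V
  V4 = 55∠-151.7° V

Step 1 — Convert each phasor to rectangular form:
  V1 = 12·(cos(-138.4°) + j·sin(-138.4°)) = -8.974 - j7.967 V
  V2 = 24·(cos(-35.3°) + j·sin(-35.3°)) = 19.59 - j13.87 V
  V3 = 52.9·(cos(-158.2°) + j·sin(-158.2°)) = -49.12 - j19.65 V
  V4 = 55·(cos(-151.7°) + j·sin(-151.7°)) = -48.43 - j26.07 V
Step 2 — Sum components: V_total = -86.93 - j67.56 V.
Step 3 — Convert to polar: |V_total| = 110.1 V, ∠V_total = -142.1°.

V_total = 110.1∠-142.1° V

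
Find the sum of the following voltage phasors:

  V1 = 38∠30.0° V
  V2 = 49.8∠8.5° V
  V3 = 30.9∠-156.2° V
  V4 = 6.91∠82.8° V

Step 1 — Convert each phasor to rectangular form:
  V1 = 38·(cos(30.0°) + j·sin(30.0°)) = 32.91 + j19 V
  V2 = 49.8·(cos(8.5°) + j·sin(8.5°)) = 49.25 + j7.361 V
  V3 = 30.9·(cos(-156.2°) + j·sin(-156.2°)) = -28.27 - j12.47 V
  V4 = 6.91·(cos(82.8°) + j·sin(82.8°)) = 0.8661 + j6.856 V
Step 2 — Sum components: V_total = 54.76 + j20.75 V.
Step 3 — Convert to polar: |V_total| = 58.55 V, ∠V_total = 20.8°.

V_total = 58.55∠20.8° V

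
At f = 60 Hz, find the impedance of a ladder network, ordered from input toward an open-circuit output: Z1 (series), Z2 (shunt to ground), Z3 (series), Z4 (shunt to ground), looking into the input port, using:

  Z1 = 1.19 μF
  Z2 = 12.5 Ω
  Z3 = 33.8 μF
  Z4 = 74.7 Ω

Step 1 — Angular frequency: ω = 2π·f = 2π·60 = 377 rad/s.
Step 2 — Component impedances:
  Z1: Z = 1/(jωC) = -j/(ω·C) = 0 - j2229 Ω
  Z2: Z = R = 12.5 Ω
  Z3: Z = 1/(jωC) = -j/(ω·C) = 0 - j78.48 Ω
  Z4: Z = R = 74.7 Ω
Step 3 — Ladder network (open output): work backward from the far end, alternating series and parallel combinations. Z_in = 11.51 - j2230 Ω = 2230∠-89.7° Ω.

Z = 11.51 - j2230 Ω = 2230∠-89.7° Ω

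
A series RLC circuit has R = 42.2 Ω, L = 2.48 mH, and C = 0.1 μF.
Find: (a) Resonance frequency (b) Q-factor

Step 1 — Resonance condition Im(Z)=0 gives ω₀ = 1/√(LC).
Step 2 — ω₀ = 1/√(0.00248·1e-07) = 6.35e+04 rad/s.
Step 3 — f₀ = ω₀/(2π) = 1.011e+04 Hz.
Step 4 — Series Q: Q = ω₀L/R = 6.35e+04·0.00248/42.2 = 3.732.

(a) f₀ = 1.011e+04 Hz  (b) Q = 3.732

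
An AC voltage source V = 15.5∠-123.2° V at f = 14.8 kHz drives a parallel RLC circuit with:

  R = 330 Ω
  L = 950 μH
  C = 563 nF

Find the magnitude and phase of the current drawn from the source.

Step 1 — Angular frequency: ω = 2π·f = 2π·1.48e+04 = 9.299e+04 rad/s.
Step 2 — Component impedances:
  R: Z = R = 330 Ω
  L: Z = jωL = j·9.299e+04·0.00095 = 0 + j88.34 Ω
  C: Z = 1/(jωC) = -j/(ω·C) = 0 - j19.1 Ω
Step 3 — Parallel combination: 1/Z_total = 1/R + 1/L + 1/C; Z_total = 1.79 - j24.24 Ω = 24.3∠-85.8° Ω.
Step 4 — Source phasor: V = 15.5∠-123.2° V = -8.487 - j12.97 V.
Step 5 — Ohm's law: I = V / Z_total = (-8.487 - j12.97) / (1.79 - j24.24) = 0.5065 - j0.3876 A.
Step 6 — Convert to polar: |I| = 0.6378 A, ∠I = -37.4°.

I = 0.6378∠-37.4° A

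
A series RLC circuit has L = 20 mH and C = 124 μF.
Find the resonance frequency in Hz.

Step 1 — Resonance condition Im(Z)=0 gives ω₀ = 1/√(LC).
Step 2 — ω₀ = 1/√(0.02·0.000124) = 635 rad/s.
Step 3 — f₀ = ω₀/(2π) = 101.1 Hz.

f₀ = 101.1 Hz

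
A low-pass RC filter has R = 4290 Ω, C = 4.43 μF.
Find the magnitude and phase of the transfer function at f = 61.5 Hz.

Step 1 — Angular frequency: ω = 2π·61.5 = 386.4 rad/s.
Step 2 — Transfer function: H(jω) = 1/(1 + jωRC).
Step 3 — Denominator: 1 + jωRC = 1 + j·386.4·4290·4.43e-06 = 1 + j7.344.
Step 4 — H = 0.0182 - j0.1337.
Step 5 — Magnitude: |H| = 0.1349 (-17.4 dB); phase: φ = -82.2°.

|H| = 0.1349 (-17.4 dB), φ = -82.2°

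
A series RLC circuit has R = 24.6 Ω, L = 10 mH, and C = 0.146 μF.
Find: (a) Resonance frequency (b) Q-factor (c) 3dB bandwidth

Step 1 — Resonance: ω₀ = 1/√(LC) = 1/√(0.01·1.46e-07) = 2.617e+04 rad/s.
Step 2 — f₀ = ω₀/(2π) = 4165 Hz.
Step 3 — Series Q: Q = ω₀L/R = 2.617e+04·0.01/24.6 = 10.64.
Step 4 — Bandwidth: Δω = ω₀/Q = 2460 rad/s; BW = Δω/(2π) = 391.5 Hz.

(a) f₀ = 4165 Hz  (b) Q = 10.64  (c) BW = 391.5 Hz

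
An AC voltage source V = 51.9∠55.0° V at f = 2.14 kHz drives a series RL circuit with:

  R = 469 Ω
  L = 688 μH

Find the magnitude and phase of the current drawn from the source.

Step 1 — Angular frequency: ω = 2π·f = 2π·2140 = 1.345e+04 rad/s.
Step 2 — Component impedances:
  R: Z = R = 469 Ω
  L: Z = jωL = j·1.345e+04·0.000688 = 0 + j9.251 Ω
Step 3 — Series combination: Z_total = R + L = 469 + j9.251 Ω = 469.1∠1.1° Ω.
Step 4 — Source phasor: V = 51.9∠55.0° V = 29.77 + j42.51 V.
Step 5 — Ohm's law: I = V / Z_total = (29.77 + j42.51) / (469 + j9.251) = 0.06524 + j0.08936 A.
Step 6 — Convert to polar: |I| = 0.1106 A, ∠I = 53.9°.

I = 0.1106∠53.9° A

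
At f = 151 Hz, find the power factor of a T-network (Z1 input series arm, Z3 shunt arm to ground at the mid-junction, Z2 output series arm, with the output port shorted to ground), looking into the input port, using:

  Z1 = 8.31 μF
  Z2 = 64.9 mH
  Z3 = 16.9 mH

Step 1 — Angular frequency: ω = 2π·f = 2π·151 = 948.8 rad/s.
Step 2 — Component impedances:
  Z1: Z = 1/(jωC) = -j/(ω·C) = 0 - j126.8 Ω
  Z2: Z = jωL = j·948.8·0.0649 = 0 + j61.57 Ω
  Z3: Z = jωL = j·948.8·0.0169 = 0 + j16.03 Ω
Step 3 — With the output port shorted to ground, the output series arm Z2 runs from the junction to ground; the shunt arm Z3 also runs from the junction to ground. They appear in parallel: Z3 || Z2 = 0 + j12.72 Ω.
Step 4 — Series with input arm Z1: Z_in = Z1 + (Z3 || Z2) = 0 - j114.1 Ω = 114.1∠-90.0° Ω.
Step 5 — Power factor: PF = cos(φ) = Re(Z)/|Z| = 0/114.1 = 0.
Step 6 — Type: Im(Z) = -114.1 ⇒ leading (phase φ = -90.0°).

PF = 0 (leading, φ = -90.0°)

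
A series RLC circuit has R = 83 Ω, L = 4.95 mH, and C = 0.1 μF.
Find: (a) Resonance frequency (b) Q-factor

Step 1 — Resonance condition Im(Z)=0 gives ω₀ = 1/√(LC).
Step 2 — ω₀ = 1/√(0.00495·1e-07) = 4.495e+04 rad/s.
Step 3 — f₀ = ω₀/(2π) = 7153 Hz.
Step 4 — Series Q: Q = ω₀L/R = 4.495e+04·0.00495/83 = 2.681.

(a) f₀ = 7153 Hz  (b) Q = 2.681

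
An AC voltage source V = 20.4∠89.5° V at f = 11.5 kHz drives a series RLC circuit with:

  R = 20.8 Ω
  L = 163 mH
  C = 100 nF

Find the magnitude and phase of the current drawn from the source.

Step 1 — Angular frequency: ω = 2π·f = 2π·1.15e+04 = 7.226e+04 rad/s.
Step 2 — Component impedances:
  R: Z = R = 20.8 Ω
  L: Z = jωL = j·7.226e+04·0.163 = 0 + j1.178e+04 Ω
  C: Z = 1/(jωC) = -j/(ω·C) = 0 - j138.4 Ω
Step 3 — Series combination: Z_total = R + L + C = 20.8 + j1.164e+04 Ω = 1.164e+04∠89.9° Ω.
Step 4 — Source phasor: V = 20.4∠89.5° V = 0.178 + j20.4 V.
Step 5 — Ohm's law: I = V / Z_total = (0.178 + j20.4) / (20.8 + j1.164e+04) = 0.001753 - j1.216e-05 A.
Step 6 — Convert to polar: |I| = 0.001753 A, ∠I = -0.4°.

I = 0.001753∠-0.4° A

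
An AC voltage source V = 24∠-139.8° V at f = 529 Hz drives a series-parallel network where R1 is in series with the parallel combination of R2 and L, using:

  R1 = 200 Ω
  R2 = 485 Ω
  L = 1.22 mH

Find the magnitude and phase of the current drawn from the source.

Step 1 — Angular frequency: ω = 2π·f = 2π·529 = 3324 rad/s.
Step 2 — Component impedances:
  R1: Z = R = 200 Ω
  R2: Z = R = 485 Ω
  L: Z = jωL = j·3324·0.00122 = 0 + j4.055 Ω
Step 3 — Parallel branch: R2 || L = 1/(1/R2 + 1/L) = 0.0339 + j4.055 Ω.
Step 4 — Series with R1: Z_total = R1 + (R2 || L) = 200 + j4.055 Ω = 200.1∠1.2° Ω.
Step 5 — Source phasor: V = 24∠-139.8° V = -18.33 - j15.49 V.
Step 6 — Ohm's law: I = V / Z_total = (-18.33 - j15.49) / (200 + j4.055) = -0.09317 - j0.07555 A.
Step 7 — Convert to polar: |I| = 0.12 A, ∠I = -141.0°.

I = 0.12∠-141.0° A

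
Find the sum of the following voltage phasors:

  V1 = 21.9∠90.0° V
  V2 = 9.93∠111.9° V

Step 1 — Convert each phasor to rectangular form:
  V1 = 21.9·(cos(90.0°) + j·sin(90.0°)) = 0 + j21.9 V
  V2 = 9.93·(cos(111.9°) + j·sin(111.9°)) = -3.704 + j9.213 V
Step 2 — Sum components: V_total = -3.704 + j31.11 V.
Step 3 — Convert to polar: |V_total| = 31.33 V, ∠V_total = 96.8°.

V_total = 31.33∠96.8° V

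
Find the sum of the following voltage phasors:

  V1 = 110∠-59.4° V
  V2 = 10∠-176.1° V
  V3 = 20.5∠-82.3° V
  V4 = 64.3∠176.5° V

Step 1 — Convert each phasor to rectangular form:
  V1 = 110·(cos(-59.4°) + j·sin(-59.4°)) = 55.99 - j94.68 V
  V2 = 10·(cos(-176.1°) + j·sin(-176.1°)) = -9.977 - j0.6802 V
  V3 = 20.5·(cos(-82.3°) + j·sin(-82.3°)) = 2.747 - j20.32 V
  V4 = 64.3·(cos(176.5°) + j·sin(176.5°)) = -64.18 + j3.925 V
Step 2 — Sum components: V_total = -15.42 - j111.8 V.
Step 3 — Convert to polar: |V_total| = 112.8 V, ∠V_total = -97.9°.

V_total = 112.8∠-97.9° V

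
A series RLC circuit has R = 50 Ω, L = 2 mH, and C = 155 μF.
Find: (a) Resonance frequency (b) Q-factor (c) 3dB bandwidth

Step 1 — Resonance: ω₀ = 1/√(LC) = 1/√(0.002·0.000155) = 1796 rad/s.
Step 2 — f₀ = ω₀/(2π) = 285.9 Hz.
Step 3 — Series Q: Q = ω₀L/R = 1796·0.002/50 = 0.07184.
Step 4 — Bandwidth: Δω = ω₀/Q = 2.5e+04 rad/s; BW = Δω/(2π) = 3979 Hz.

(a) f₀ = 285.9 Hz  (b) Q = 0.07184  (c) BW = 3979 Hz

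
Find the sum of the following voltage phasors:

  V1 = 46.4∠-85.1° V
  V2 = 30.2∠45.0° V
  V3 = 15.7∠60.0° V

Step 1 — Convert each phasor to rectangular form:
  V1 = 46.4·(cos(-85.1°) + j·sin(-85.1°)) = 3.963 - j46.23 V
  V2 = 30.2·(cos(45.0°) + j·sin(45.0°)) = 21.35 + j21.35 V
  V3 = 15.7·(cos(60.0°) + j·sin(60.0°)) = 7.85 + j13.6 V
Step 2 — Sum components: V_total = 33.17 - j11.28 V.
Step 3 — Convert to polar: |V_total| = 35.03 V, ∠V_total = -18.8°.

V_total = 35.03∠-18.8° V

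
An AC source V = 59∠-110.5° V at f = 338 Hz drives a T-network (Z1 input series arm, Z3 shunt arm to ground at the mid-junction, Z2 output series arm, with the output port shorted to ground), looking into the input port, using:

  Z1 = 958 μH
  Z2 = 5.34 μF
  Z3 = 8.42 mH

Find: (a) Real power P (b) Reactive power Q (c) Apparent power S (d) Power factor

Step 1 — Angular frequency: ω = 2π·f = 2π·338 = 2124 rad/s.
Step 2 — Component impedances:
  Z1: Z = jωL = j·2124·0.000958 = 0 + j2.035 Ω
  Z2: Z = 1/(jωC) = -j/(ω·C) = 0 - j88.18 Ω
  Z3: Z = jωL = j·2124·0.00842 = 0 + j17.88 Ω
Step 3 — With the output port shorted to ground, the output series arm Z2 runs from the junction to ground; the shunt arm Z3 also runs from the junction to ground. They appear in parallel: Z3 || Z2 = 0 + j22.43 Ω.
Step 4 — Series with input arm Z1: Z_in = Z1 + (Z3 || Z2) = 0 + j24.46 Ω = 24.46∠90.0° Ω.
Step 5 — Source phasor: V = 59∠-110.5° V = -20.66 - j55.26 V.
Step 6 — Current: I = V / Z = -2.259 + j0.8446 A = 2.412∠159.5° A.
Step 7 — Complex power: S = V·I* = 0 + j142.3 VA.
Step 8 — Real power: P = Re(S) = 0 W.
Step 9 — Reactive power: Q = Im(S) = 142.3 VAR.
Step 10 — Apparent power: |S| = 142.3 VA.
Step 11 — Power factor: PF = P/|S| = 0 (lagging).

(a) P = 0 W  (b) Q = 142.3 VAR  (c) S = 142.3 VA  (d) PF = 0 (lagging)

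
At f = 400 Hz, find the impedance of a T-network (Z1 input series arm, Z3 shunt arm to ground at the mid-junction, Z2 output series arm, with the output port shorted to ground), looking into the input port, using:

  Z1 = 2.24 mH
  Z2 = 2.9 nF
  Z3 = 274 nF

Step 1 — Angular frequency: ω = 2π·f = 2π·400 = 2513 rad/s.
Step 2 — Component impedances:
  Z1: Z = jωL = j·2513·0.00224 = 0 + j5.63 Ω
  Z2: Z = 1/(jωC) = -j/(ω·C) = 0 - j1.372e+05 Ω
  Z3: Z = 1/(jωC) = -j/(ω·C) = 0 - j1452 Ω
Step 3 — With the output port shorted to ground, the output series arm Z2 runs from the junction to ground; the shunt arm Z3 also runs from the junction to ground. They appear in parallel: Z3 || Z2 = 0 - j1437 Ω.
Step 4 — Series with input arm Z1: Z_in = Z1 + (Z3 || Z2) = 0 - j1431 Ω = 1431∠-90.0° Ω.

Z = 0 - j1431 Ω = 1431∠-90.0° Ω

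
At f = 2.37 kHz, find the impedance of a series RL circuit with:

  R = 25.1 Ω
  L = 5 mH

Step 1 — Angular frequency: ω = 2π·f = 2π·2370 = 1.489e+04 rad/s.
Step 2 — Component impedances:
  R: Z = R = 25.1 Ω
  L: Z = jωL = j·1.489e+04·0.005 = 0 + j74.46 Ω
Step 3 — Series combination: Z_total = R + L = 25.1 + j74.46 Ω = 78.57∠71.4° Ω.

Z = 25.1 + j74.46 Ω = 78.57∠71.4° Ω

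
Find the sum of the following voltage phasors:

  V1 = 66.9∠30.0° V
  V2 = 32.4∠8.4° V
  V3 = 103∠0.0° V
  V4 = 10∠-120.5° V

Step 1 — Convert each phasor to rectangular form:
  V1 = 66.9·(cos(30.0°) + j·sin(30.0°)) = 57.94 + j33.45 V
  V2 = 32.4·(cos(8.4°) + j·sin(8.4°)) = 32.05 + j4.733 V
  V3 = 103·(cos(0.0°) + j·sin(0.0°)) = 103 V
  V4 = 10·(cos(-120.5°) + j·sin(-120.5°)) = -5.075 - j8.616 V
Step 2 — Sum components: V_total = 187.9 + j29.57 V.
Step 3 — Convert to polar: |V_total| = 190.2 V, ∠V_total = 8.9°.

V_total = 190.2∠8.9° V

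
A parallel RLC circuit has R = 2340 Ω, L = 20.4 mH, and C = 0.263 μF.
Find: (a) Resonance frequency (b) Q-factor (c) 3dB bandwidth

Step 1 — Resonance: ω₀ = 1/√(LC) = 1/√(0.0204·2.63e-07) = 1.365e+04 rad/s.
Step 2 — f₀ = ω₀/(2π) = 2173 Hz.
Step 3 — Parallel Q: Q = R/(ω₀L) = 2340/(1.365e+04·0.0204) = 8.402.
Step 4 — Bandwidth: Δω = ω₀/Q = 1625 rad/s; BW = Δω/(2π) = 258.6 Hz.

(a) f₀ = 2173 Hz  (b) Q = 8.402  (c) BW = 258.6 Hz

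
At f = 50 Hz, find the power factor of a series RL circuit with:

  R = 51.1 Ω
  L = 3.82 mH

Step 1 — Angular frequency: ω = 2π·f = 2π·50 = 314.2 rad/s.
Step 2 — Component impedances:
  R: Z = R = 51.1 Ω
  L: Z = jωL = j·314.2·0.00382 = 0 + j1.2 Ω
Step 3 — Series combination: Z_total = R + L = 51.1 + j1.2 Ω = 51.11∠1.3° Ω.
Step 4 — Power factor: PF = cos(φ) = Re(Z)/|Z| = 51.1/51.114 = 0.9997.
Step 5 — Type: Im(Z) = 1.2 ⇒ lagging (phase φ = 1.3°).

PF = 0.9997 (lagging, φ = 1.3°)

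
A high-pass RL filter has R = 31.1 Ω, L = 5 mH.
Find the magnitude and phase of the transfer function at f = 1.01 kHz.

Step 1 — Angular frequency: ω = 2π·1010 = 6346 rad/s.
Step 2 — Transfer function: H(jω) = jωL/(R + jωL).
Step 3 — Numerator jωL = j·31.73; denominator R + jωL = 31.1 + j31.73.
Step 4 — H = 0.51 + j0.4999.
Step 5 — Magnitude: |H| = 0.7142 (-2.9 dB); phase: φ = 44.4°.

|H| = 0.7142 (-2.9 dB), φ = 44.4°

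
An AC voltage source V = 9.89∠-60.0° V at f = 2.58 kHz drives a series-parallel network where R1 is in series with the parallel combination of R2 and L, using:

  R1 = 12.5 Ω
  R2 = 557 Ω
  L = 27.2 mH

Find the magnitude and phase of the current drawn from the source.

Step 1 — Angular frequency: ω = 2π·f = 2π·2580 = 1.621e+04 rad/s.
Step 2 — Component impedances:
  R1: Z = R = 12.5 Ω
  R2: Z = R = 557 Ω
  L: Z = jωL = j·1.621e+04·0.0272 = 0 + j440.9 Ω
Step 3 — Parallel branch: R2 || L = 1/(1/R2 + 1/L) = 214.6 + j271.1 Ω.
Step 4 — Series with R1: Z_total = R1 + (R2 || L) = 227.1 + j271.1 Ω = 353.6∠50.0° Ω.
Step 5 — Source phasor: V = 9.89∠-60.0° V = 4.945 - j8.565 V.
Step 6 — Ohm's law: I = V / Z_total = (4.945 - j8.565) / (227.1 + j271.1) = -0.009587 - j0.02627 A.
Step 7 — Convert to polar: |I| = 0.02797 A, ∠I = -110.0°.

I = 0.02797∠-110.0° A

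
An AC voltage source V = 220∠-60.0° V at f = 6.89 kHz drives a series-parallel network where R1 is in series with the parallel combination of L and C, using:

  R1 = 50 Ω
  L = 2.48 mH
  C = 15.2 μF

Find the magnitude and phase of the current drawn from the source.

Step 1 — Angular frequency: ω = 2π·f = 2π·6890 = 4.329e+04 rad/s.
Step 2 — Component impedances:
  R1: Z = R = 50 Ω
  L: Z = jωL = j·4.329e+04·0.00248 = 0 + j107.4 Ω
  C: Z = 1/(jωC) = -j/(ω·C) = 0 - j1.52 Ω
Step 3 — Parallel branch: L || C = 1/(1/L + 1/C) = 0 - j1.542 Ω.
Step 4 — Series with R1: Z_total = R1 + (L || C) = 50 - j1.542 Ω = 50.02∠-1.8° Ω.
Step 5 — Source phasor: V = 220∠-60.0° V = 110 - j190.5 V.
Step 6 — Ohm's law: I = V / Z_total = (110 - j190.5) / (50 - j1.542) = 2.315 - j3.739 A.
Step 7 — Convert to polar: |I| = 4.398 A, ∠I = -58.2°.

I = 4.398∠-58.2° A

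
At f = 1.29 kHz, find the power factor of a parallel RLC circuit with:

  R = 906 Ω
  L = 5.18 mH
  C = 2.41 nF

Step 1 — Angular frequency: ω = 2π·f = 2π·1290 = 8105 rad/s.
Step 2 — Component impedances:
  R: Z = R = 906 Ω
  L: Z = jωL = j·8105·0.00518 = 0 + j41.99 Ω
  C: Z = 1/(jωC) = -j/(ω·C) = 0 - j5.119e+04 Ω
Step 3 — Parallel combination: 1/Z_total = 1/R + 1/L + 1/C; Z_total = 1.945 + j41.93 Ω = 41.97∠87.3° Ω.
Step 4 — Power factor: PF = cos(φ) = Re(Z)/|Z| = 1.9447/41.975 = 0.04633.
Step 5 — Type: Im(Z) = 41.93 ⇒ lagging (phase φ = 87.3°).

PF = 0.04633 (lagging, φ = 87.3°)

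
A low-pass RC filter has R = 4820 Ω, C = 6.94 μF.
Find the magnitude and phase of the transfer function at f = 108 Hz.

Step 1 — Angular frequency: ω = 2π·108 = 678.6 rad/s.
Step 2 — Transfer function: H(jω) = 1/(1 + jωRC).
Step 3 — Denominator: 1 + jωRC = 1 + j·678.6·4820·6.94e-06 = 1 + j22.7.
Step 4 — H = 0.001937 - j0.04397.
Step 5 — Magnitude: |H| = 0.04401 (-27.1 dB); phase: φ = -87.5°.

|H| = 0.04401 (-27.1 dB), φ = -87.5°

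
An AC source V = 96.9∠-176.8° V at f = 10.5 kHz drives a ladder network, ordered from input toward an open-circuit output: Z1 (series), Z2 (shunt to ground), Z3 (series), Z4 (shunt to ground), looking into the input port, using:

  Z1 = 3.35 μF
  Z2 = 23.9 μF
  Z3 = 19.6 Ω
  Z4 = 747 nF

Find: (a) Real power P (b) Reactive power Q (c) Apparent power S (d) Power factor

Step 1 — Angular frequency: ω = 2π·f = 2π·1.05e+04 = 6.597e+04 rad/s.
Step 2 — Component impedances:
  Z1: Z = 1/(jωC) = -j/(ω·C) = 0 - j4.525 Ω
  Z2: Z = 1/(jωC) = -j/(ω·C) = 0 - j0.6342 Ω
  Z3: Z = R = 19.6 Ω
  Z4: Z = 1/(jωC) = -j/(ω·C) = 0 - j20.29 Ω
Step 3 — Ladder network (open output): work backward from the far end, alternating series and parallel combinations. Z_in = 0.00959 - j5.149 Ω = 5.149∠-89.9° Ω.
Step 4 — Source phasor: V = 96.9∠-176.8° V = -96.75 - j5.409 V.
Step 5 — Current: I = V / Z = 1.016 - j18.79 A = 18.82∠-86.9° A.
Step 6 — Complex power: S = V·I* = 3.397 - j1824 VA.
Step 7 — Real power: P = Re(S) = 3.397 W.
Step 8 — Reactive power: Q = Im(S) = -1824 VAR.
Step 9 — Apparent power: |S| = 1824 VA.
Step 10 — Power factor: PF = P/|S| = 0.001863 (leading).

(a) P = 3.397 W  (b) Q = -1824 VAR  (c) S = 1824 VA  (d) PF = 0.001863 (leading)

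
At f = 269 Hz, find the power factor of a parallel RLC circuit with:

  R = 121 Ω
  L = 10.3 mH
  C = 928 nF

Step 1 — Angular frequency: ω = 2π·f = 2π·269 = 1690 rad/s.
Step 2 — Component impedances:
  R: Z = R = 121 Ω
  L: Z = jωL = j·1690·0.0103 = 0 + j17.41 Ω
  C: Z = 1/(jωC) = -j/(ω·C) = 0 - j637.6 Ω
Step 3 — Parallel combination: 1/Z_total = 1/R + 1/L + 1/C; Z_total = 2.591 + j17.51 Ω = 17.7∠81.6° Ω.
Step 4 — Power factor: PF = cos(φ) = Re(Z)/|Z| = 2.5906/17.705 = 0.1463.
Step 5 — Type: Im(Z) = 17.51 ⇒ lagging (phase φ = 81.6°).

PF = 0.1463 (lagging, φ = 81.6°)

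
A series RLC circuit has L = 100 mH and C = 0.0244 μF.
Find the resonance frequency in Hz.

Step 1 — Resonance condition Im(Z)=0 gives ω₀ = 1/√(LC).
Step 2 — ω₀ = 1/√(0.1·2.44e-08) = 2.024e+04 rad/s.
Step 3 — f₀ = ω₀/(2π) = 3222 Hz.

f₀ = 3222 Hz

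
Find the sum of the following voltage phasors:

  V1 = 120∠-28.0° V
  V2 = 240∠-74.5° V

Step 1 — Convert each phasor to rectangular form:
  V1 = 120·(cos(-28.0°) + j·sin(-28.0°)) = 106 - j56.34 V
  V2 = 240·(cos(-74.5°) + j·sin(-74.5°)) = 64.14 - j231.3 V
Step 2 — Sum components: V_total = 170.1 - j287.6 V.
Step 3 — Convert to polar: |V_total| = 334.1 V, ∠V_total = -59.4°.

V_total = 334.1∠-59.4° V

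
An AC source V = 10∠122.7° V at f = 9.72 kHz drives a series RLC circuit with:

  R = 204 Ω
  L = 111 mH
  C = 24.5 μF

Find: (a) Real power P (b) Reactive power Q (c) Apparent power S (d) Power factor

Step 1 — Angular frequency: ω = 2π·f = 2π·9720 = 6.107e+04 rad/s.
Step 2 — Component impedances:
  R: Z = R = 204 Ω
  L: Z = jωL = j·6.107e+04·0.111 = 0 + j6779 Ω
  C: Z = 1/(jωC) = -j/(ω·C) = 0 - j0.6683 Ω
Step 3 — Series combination: Z_total = R + L + C = 204 + j6778 Ω = 6781∠88.3° Ω.
Step 4 — Source phasor: V = 10∠122.7° V = -5.402 + j8.415 V.
Step 5 — Current: I = V / Z = 0.001216 + j0.0008336 A = 0.001475∠34.4° A.
Step 6 — Complex power: S = V·I* = 0.0004436 + j0.01474 VA.
Step 7 — Real power: P = Re(S) = 0.0004436 W.
Step 8 — Reactive power: Q = Im(S) = 0.01474 VAR.
Step 9 — Apparent power: |S| = 0.01475 VA.
Step 10 — Power factor: PF = P/|S| = 0.03008 (lagging).

(a) P = 0.0004436 W  (b) Q = 0.01474 VAR  (c) S = 0.01475 VA  (d) PF = 0.03008 (lagging)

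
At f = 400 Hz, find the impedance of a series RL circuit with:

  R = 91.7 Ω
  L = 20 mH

Step 1 — Angular frequency: ω = 2π·f = 2π·400 = 2513 rad/s.
Step 2 — Component impedances:
  R: Z = R = 91.7 Ω
  L: Z = jωL = j·2513·0.02 = 0 + j50.27 Ω
Step 3 — Series combination: Z_total = R + L = 91.7 + j50.27 Ω = 104.6∠28.7° Ω.

Z = 91.7 + j50.27 Ω = 104.6∠28.7° Ω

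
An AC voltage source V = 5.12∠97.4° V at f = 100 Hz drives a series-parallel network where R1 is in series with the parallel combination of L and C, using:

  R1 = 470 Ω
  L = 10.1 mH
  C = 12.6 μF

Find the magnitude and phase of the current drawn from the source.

Step 1 — Angular frequency: ω = 2π·f = 2π·100 = 628.3 rad/s.
Step 2 — Component impedances:
  R1: Z = R = 470 Ω
  L: Z = jωL = j·628.3·0.0101 = 0 + j6.346 Ω
  C: Z = 1/(jωC) = -j/(ω·C) = 0 - j126.3 Ω
Step 3 — Parallel branch: L || C = 1/(1/L + 1/C) = 0 + j6.682 Ω.
Step 4 — Series with R1: Z_total = R1 + (L || C) = 470 + j6.682 Ω = 470∠0.8° Ω.
Step 5 — Source phasor: V = 5.12∠97.4° V = -0.6594 + j5.077 V.
Step 6 — Ohm's law: I = V / Z_total = (-0.6594 + j5.077) / (470 + j6.682) = -0.001249 + j0.01082 A.
Step 7 — Convert to polar: |I| = 0.01089 A, ∠I = 96.6°.

I = 0.01089∠96.6° A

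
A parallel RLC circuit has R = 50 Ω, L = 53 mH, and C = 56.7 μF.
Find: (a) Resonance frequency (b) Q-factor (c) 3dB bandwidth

Step 1 — Resonance: ω₀ = 1/√(LC) = 1/√(0.053·5.67e-05) = 576.9 rad/s.
Step 2 — f₀ = ω₀/(2π) = 91.81 Hz.
Step 3 — Parallel Q: Q = R/(ω₀L) = 50/(576.9·0.053) = 1.635.
Step 4 — Bandwidth: Δω = ω₀/Q = 352.7 rad/s; BW = Δω/(2π) = 56.14 Hz.

(a) f₀ = 91.81 Hz  (b) Q = 1.635  (c) BW = 56.14 Hz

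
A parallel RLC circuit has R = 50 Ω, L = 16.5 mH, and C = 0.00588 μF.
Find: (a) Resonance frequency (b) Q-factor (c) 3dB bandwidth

Step 1 — Resonance: ω₀ = 1/√(LC) = 1/√(0.0165·5.88e-09) = 1.015e+05 rad/s.
Step 2 — f₀ = ω₀/(2π) = 1.616e+04 Hz.
Step 3 — Parallel Q: Q = R/(ω₀L) = 50/(1.015e+05·0.0165) = 0.02985.
Step 4 — Bandwidth: Δω = ω₀/Q = 3.401e+06 rad/s; BW = Δω/(2π) = 5.413e+05 Hz.

(a) f₀ = 1.616e+04 Hz  (b) Q = 0.02985  (c) BW = 5.413e+05 Hz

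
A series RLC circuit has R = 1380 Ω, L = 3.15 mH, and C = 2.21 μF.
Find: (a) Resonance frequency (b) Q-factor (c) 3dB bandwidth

Step 1 — Resonance condition Im(Z)=0 gives ω₀ = 1/√(LC).
Step 2 — ω₀ = 1/√(0.00315·2.21e-06) = 1.199e+04 rad/s.
Step 3 — f₀ = ω₀/(2π) = 1908 Hz.
Step 4 — Series Q: Q = ω₀L/R = 1.199e+04·0.00315/1380 = 0.02736.
Step 5 — 3dB bandwidth: Δω = ω₀/Q = 4.381e+05 rad/s; BW = Δω/(2π) = 6.973e+04 Hz.

(a) f₀ = 1908 Hz  (b) Q = 0.02736  (c) BW = 6.973e+04 Hz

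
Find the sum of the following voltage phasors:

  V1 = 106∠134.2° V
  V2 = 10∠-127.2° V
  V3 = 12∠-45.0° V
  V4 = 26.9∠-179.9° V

Step 1 — Convert each phasor to rectangular form:
  V1 = 106·(cos(134.2°) + j·sin(134.2°)) = -73.9 + j75.99 V
  V2 = 10·(cos(-127.2°) + j·sin(-127.2°)) = -6.046 - j7.965 V
  V3 = 12·(cos(-45.0°) + j·sin(-45.0°)) = 8.485 - j8.485 V
  V4 = 26.9·(cos(-179.9°) + j·sin(-179.9°)) = -26.9 - j0.04695 V
Step 2 — Sum components: V_total = -98.36 + j59.49 V.
Step 3 — Convert to polar: |V_total| = 115 V, ∠V_total = 148.8°.

V_total = 115∠148.8° V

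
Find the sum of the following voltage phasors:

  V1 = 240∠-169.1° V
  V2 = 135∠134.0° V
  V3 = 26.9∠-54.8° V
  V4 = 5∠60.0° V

Step 1 — Convert each phasor to rectangular form:
  V1 = 240·(cos(-169.1°) + j·sin(-169.1°)) = -235.7 - j45.38 V
  V2 = 135·(cos(134.0°) + j·sin(134.0°)) = -93.78 + j97.11 V
  V3 = 26.9·(cos(-54.8°) + j·sin(-54.8°)) = 15.51 - j21.98 V
  V4 = 5·(cos(60.0°) + j·sin(60.0°)) = 2.5 + j4.33 V
Step 2 — Sum components: V_total = -311.4 + j34.08 V.
Step 3 — Convert to polar: |V_total| = 313.3 V, ∠V_total = 173.8°.

V_total = 313.3∠173.8° V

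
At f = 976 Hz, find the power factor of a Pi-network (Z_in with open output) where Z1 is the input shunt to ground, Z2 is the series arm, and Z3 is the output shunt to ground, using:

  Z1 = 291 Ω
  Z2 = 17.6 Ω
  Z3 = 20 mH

Step 1 — Angular frequency: ω = 2π·f = 2π·976 = 6132 rad/s.
Step 2 — Component impedances:
  Z1: Z = R = 291 Ω
  Z2: Z = R = 17.6 Ω
  Z3: Z = jωL = j·6132·0.02 = 0 + j122.6 Ω
Step 3 — With open output, the series arm Z2 and the output shunt Z3 appear in series to ground: Z2 + Z3 = 17.6 + j122.6 Ω.
Step 4 — Parallel with input shunt Z1: Z_in = Z1 || (Z2 + Z3) = 54.03 + j94.18 Ω = 108.6∠60.2° Ω.
Step 5 — Power factor: PF = cos(φ) = Re(Z)/|Z| = 54.027/108.58 = 0.4976.
Step 6 — Type: Im(Z) = 94.18 ⇒ lagging (phase φ = 60.2°).

PF = 0.4976 (lagging, φ = 60.2°)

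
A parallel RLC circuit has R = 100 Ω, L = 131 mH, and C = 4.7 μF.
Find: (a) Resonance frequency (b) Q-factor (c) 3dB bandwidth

Step 1 — Resonance: ω₀ = 1/√(LC) = 1/√(0.131·4.7e-06) = 1274 rad/s.
Step 2 — f₀ = ω₀/(2π) = 202.8 Hz.
Step 3 — Parallel Q: Q = R/(ω₀L) = 100/(1274·0.131) = 0.599.
Step 4 — Bandwidth: Δω = ω₀/Q = 2128 rad/s; BW = Δω/(2π) = 338.6 Hz.

(a) f₀ = 202.8 Hz  (b) Q = 0.599  (c) BW = 338.6 Hz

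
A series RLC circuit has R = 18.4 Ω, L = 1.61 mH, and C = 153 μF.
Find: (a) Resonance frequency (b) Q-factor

Step 1 — Resonance condition Im(Z)=0 gives ω₀ = 1/√(LC).
Step 2 — ω₀ = 1/√(0.00161·0.000153) = 2015 rad/s.
Step 3 — f₀ = ω₀/(2π) = 320.7 Hz.
Step 4 — Series Q: Q = ω₀L/R = 2015·0.00161/18.4 = 0.1763.

(a) f₀ = 320.7 Hz  (b) Q = 0.1763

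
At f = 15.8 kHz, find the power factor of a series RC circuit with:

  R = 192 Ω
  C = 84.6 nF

Step 1 — Angular frequency: ω = 2π·f = 2π·1.58e+04 = 9.927e+04 rad/s.
Step 2 — Component impedances:
  R: Z = R = 192 Ω
  C: Z = 1/(jωC) = -j/(ω·C) = 0 - j119.1 Ω
Step 3 — Series combination: Z_total = R + C = 192 - j119.1 Ω = 225.9∠-31.8° Ω.
Step 4 — Power factor: PF = cos(φ) = Re(Z)/|Z| = 192/225.923 = 0.8498.
Step 5 — Type: Im(Z) = -119.1 ⇒ leading (phase φ = -31.8°).

PF = 0.8498 (leading, φ = -31.8°)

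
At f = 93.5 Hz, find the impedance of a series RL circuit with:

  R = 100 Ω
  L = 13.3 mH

Step 1 — Angular frequency: ω = 2π·f = 2π·93.5 = 587.5 rad/s.
Step 2 — Component impedances:
  R: Z = R = 100 Ω
  L: Z = jωL = j·587.5·0.0133 = 0 + j7.813 Ω
Step 3 — Series combination: Z_total = R + L = 100 + j7.813 Ω = 100.3∠4.5° Ω.

Z = 100 + j7.813 Ω = 100.3∠4.5° Ω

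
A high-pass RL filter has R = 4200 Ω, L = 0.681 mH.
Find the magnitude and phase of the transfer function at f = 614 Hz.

Step 1 — Angular frequency: ω = 2π·614 = 3858 rad/s.
Step 2 — Transfer function: H(jω) = jωL/(R + jωL).
Step 3 — Numerator jωL = j·2.627; denominator R + jωL = 4200 + j2.627.
Step 4 — H = 3.913e-07 + j0.0006255.
Step 5 — Magnitude: |H| = 0.0006255 (-64.1 dB); phase: φ = 90.0°.

|H| = 0.0006255 (-64.1 dB), φ = 90.0°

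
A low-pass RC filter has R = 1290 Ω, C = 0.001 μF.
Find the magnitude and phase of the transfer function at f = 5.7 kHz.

Step 1 — Angular frequency: ω = 2π·5700 = 3.581e+04 rad/s.
Step 2 — Transfer function: H(jω) = 1/(1 + jωRC).
Step 3 — Denominator: 1 + jωRC = 1 + j·3.581e+04·1290·1e-09 = 1 + j0.0462.
Step 4 — H = 0.9979 - j0.0461.
Step 5 — Magnitude: |H| = 0.9989 (-0.0 dB); phase: φ = -2.6°.

|H| = 0.9989 (-0.0 dB), φ = -2.6°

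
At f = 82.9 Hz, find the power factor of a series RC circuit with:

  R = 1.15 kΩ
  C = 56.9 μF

Step 1 — Angular frequency: ω = 2π·f = 2π·82.9 = 520.9 rad/s.
Step 2 — Component impedances:
  R: Z = R = 1150 Ω
  C: Z = 1/(jωC) = -j/(ω·C) = 0 - j33.74 Ω
Step 3 — Series combination: Z_total = R + C = 1150 - j33.74 Ω = 1150∠-1.7° Ω.
Step 4 — Power factor: PF = cos(φ) = Re(Z)/|Z| = 1150/1150.5 = 0.9996.
Step 5 — Type: Im(Z) = -33.74 ⇒ leading (phase φ = -1.7°).

PF = 0.9996 (leading, φ = -1.7°)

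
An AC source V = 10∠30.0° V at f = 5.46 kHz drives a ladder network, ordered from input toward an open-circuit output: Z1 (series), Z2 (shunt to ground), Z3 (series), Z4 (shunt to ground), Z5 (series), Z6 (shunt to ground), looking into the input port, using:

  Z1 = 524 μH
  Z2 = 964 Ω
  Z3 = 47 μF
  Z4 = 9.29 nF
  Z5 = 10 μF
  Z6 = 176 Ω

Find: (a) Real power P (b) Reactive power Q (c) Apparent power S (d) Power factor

Step 1 — Angular frequency: ω = 2π·f = 2π·5460 = 3.431e+04 rad/s.
Step 2 — Component impedances:
  Z1: Z = jωL = j·3.431e+04·0.000524 = 0 + j17.98 Ω
  Z2: Z = R = 964 Ω
  Z3: Z = 1/(jωC) = -j/(ω·C) = 0 - j0.6202 Ω
  Z4: Z = 1/(jωC) = -j/(ω·C) = 0 - j3138 Ω
  Z5: Z = 1/(jωC) = -j/(ω·C) = 0 - j2.915 Ω
  Z6: Z = R = 176 Ω
Step 3 — Ladder network (open output): work backward from the far end, alternating series and parallel combinations. Z_in = 148.3 + j8.42 Ω = 148.6∠3.2° Ω.
Step 4 — Source phasor: V = 10∠30.0° V = 8.66 + j5 V.
Step 5 — Current: I = V / Z = 0.06011 + j0.0303 A = 0.06732∠26.8° A.
Step 6 — Complex power: S = V·I* = 0.6721 + j0.03815 VA.
Step 7 — Real power: P = Re(S) = 0.6721 W.
Step 8 — Reactive power: Q = Im(S) = 0.03815 VAR.
Step 9 — Apparent power: |S| = 0.6732 VA.
Step 10 — Power factor: PF = P/|S| = 0.9984 (lagging).

(a) P = 0.6721 W  (b) Q = 0.03815 VAR  (c) S = 0.6732 VA  (d) PF = 0.9984 (lagging)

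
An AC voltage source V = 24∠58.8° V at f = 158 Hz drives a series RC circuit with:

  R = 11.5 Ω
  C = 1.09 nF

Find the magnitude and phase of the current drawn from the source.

Step 1 — Angular frequency: ω = 2π·f = 2π·158 = 992.7 rad/s.
Step 2 — Component impedances:
  R: Z = R = 11.5 Ω
  C: Z = 1/(jωC) = -j/(ω·C) = 0 - j9.241e+05 Ω
Step 3 — Series combination: Z_total = R + C = 11.5 - j9.241e+05 Ω = 9.241e+05∠-90.0° Ω.
Step 4 — Source phasor: V = 24∠58.8° V = 12.43 + j20.53 V.
Step 5 — Ohm's law: I = V / Z_total = (12.43 + j20.53) / (11.5 - j9.241e+05) = -2.221e-05 + j1.345e-05 A.
Step 6 — Convert to polar: |I| = 2.597e-05 A, ∠I = 148.8°.

I = 2.597e-05∠148.8° A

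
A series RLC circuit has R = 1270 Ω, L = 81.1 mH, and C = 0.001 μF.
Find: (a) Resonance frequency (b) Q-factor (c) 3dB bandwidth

Step 1 — Resonance: ω₀ = 1/√(LC) = 1/√(0.0811·1e-09) = 1.11e+05 rad/s.
Step 2 — f₀ = ω₀/(2π) = 1.767e+04 Hz.
Step 3 — Series Q: Q = ω₀L/R = 1.11e+05·0.0811/1270 = 7.091.
Step 4 — Bandwidth: Δω = ω₀/Q = 1.566e+04 rad/s; BW = Δω/(2π) = 2492 Hz.

(a) f₀ = 1.767e+04 Hz  (b) Q = 7.091  (c) BW = 2492 Hz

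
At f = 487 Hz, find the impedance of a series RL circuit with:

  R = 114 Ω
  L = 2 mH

Step 1 — Angular frequency: ω = 2π·f = 2π·487 = 3060 rad/s.
Step 2 — Component impedances:
  R: Z = R = 114 Ω
  L: Z = jωL = j·3060·0.002 = 0 + j6.12 Ω
Step 3 — Series combination: Z_total = R + L = 114 + j6.12 Ω = 114.2∠3.1° Ω.

Z = 114 + j6.12 Ω = 114.2∠3.1° Ω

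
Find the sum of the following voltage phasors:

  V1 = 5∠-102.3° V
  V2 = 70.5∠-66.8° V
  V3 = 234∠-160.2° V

Step 1 — Convert each phasor to rectangular form:
  V1 = 5·(cos(-102.3°) + j·sin(-102.3°)) = -1.065 - j4.885 V
  V2 = 70.5·(cos(-66.8°) + j·sin(-66.8°)) = 27.77 - j64.8 V
  V3 = 234·(cos(-160.2°) + j·sin(-160.2°)) = -220.2 - j79.26 V
Step 2 — Sum components: V_total = -193.5 - j148.9 V.
Step 3 — Convert to polar: |V_total| = 244.2 V, ∠V_total = -142.4°.

V_total = 244.2∠-142.4° V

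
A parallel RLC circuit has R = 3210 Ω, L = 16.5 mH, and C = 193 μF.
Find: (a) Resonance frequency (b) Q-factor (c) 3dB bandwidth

Step 1 — Resonance: ω₀ = 1/√(LC) = 1/√(0.0165·0.000193) = 560.4 rad/s.
Step 2 — f₀ = ω₀/(2π) = 89.19 Hz.
Step 3 — Parallel Q: Q = R/(ω₀L) = 3210/(560.4·0.0165) = 347.2.
Step 4 — Bandwidth: Δω = ω₀/Q = 1.614 rad/s; BW = Δω/(2π) = 0.2569 Hz.

(a) f₀ = 89.19 Hz  (b) Q = 347.2  (c) BW = 0.2569 Hz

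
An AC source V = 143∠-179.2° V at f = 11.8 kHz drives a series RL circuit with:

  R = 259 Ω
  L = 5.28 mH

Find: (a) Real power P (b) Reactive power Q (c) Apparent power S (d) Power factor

Step 1 — Angular frequency: ω = 2π·f = 2π·1.18e+04 = 7.414e+04 rad/s.
Step 2 — Component impedances:
  R: Z = R = 259 Ω
  L: Z = jωL = j·7.414e+04·0.00528 = 0 + j391.5 Ω
Step 3 — Series combination: Z_total = R + L = 259 + j391.5 Ω = 469.4∠56.5° Ω.
Step 4 — Source phasor: V = 143∠-179.2° V = -143 - j1.997 V.
Step 5 — Current: I = V / Z = -0.1716 + j0.2517 A = 0.3047∠124.3° A.
Step 6 — Complex power: S = V·I* = 24.04 + j36.33 VA.
Step 7 — Real power: P = Re(S) = 24.04 W.
Step 8 — Reactive power: Q = Im(S) = 36.33 VAR.
Step 9 — Apparent power: |S| = 43.56 VA.
Step 10 — Power factor: PF = P/|S| = 0.5518 (lagging).

(a) P = 24.04 W  (b) Q = 36.33 VAR  (c) S = 43.56 VA  (d) PF = 0.5518 (lagging)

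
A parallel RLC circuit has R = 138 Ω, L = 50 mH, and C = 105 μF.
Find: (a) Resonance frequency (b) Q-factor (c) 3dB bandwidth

Step 1 — Resonance: ω₀ = 1/√(LC) = 1/√(0.05·0.000105) = 436.4 rad/s.
Step 2 — f₀ = ω₀/(2π) = 69.46 Hz.
Step 3 — Parallel Q: Q = R/(ω₀L) = 138/(436.4·0.05) = 6.324.
Step 4 — Bandwidth: Δω = ω₀/Q = 69.01 rad/s; BW = Δω/(2π) = 10.98 Hz.

(a) f₀ = 69.46 Hz  (b) Q = 6.324  (c) BW = 10.98 Hz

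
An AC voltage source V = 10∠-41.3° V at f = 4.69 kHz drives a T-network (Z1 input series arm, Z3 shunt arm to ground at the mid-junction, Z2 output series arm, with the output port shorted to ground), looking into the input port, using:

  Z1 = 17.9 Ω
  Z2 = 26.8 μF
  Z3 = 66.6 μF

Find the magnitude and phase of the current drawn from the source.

Step 1 — Angular frequency: ω = 2π·f = 2π·4690 = 2.947e+04 rad/s.
Step 2 — Component impedances:
  Z1: Z = R = 17.9 Ω
  Z2: Z = 1/(jωC) = -j/(ω·C) = 0 - j1.266 Ω
  Z3: Z = 1/(jωC) = -j/(ω·C) = 0 - j0.5095 Ω
Step 3 — With the output port shorted to ground, the output series arm Z2 runs from the junction to ground; the shunt arm Z3 also runs from the junction to ground. They appear in parallel: Z3 || Z2 = 0 - j0.3633 Ω.
Step 4 — Series with input arm Z1: Z_in = Z1 + (Z3 || Z2) = 17.9 - j0.3633 Ω = 17.9∠-1.2° Ω.
Step 5 — Source phasor: V = 10∠-41.3° V = 7.513 - j6.6 V.
Step 6 — Ohm's law: I = V / Z_total = (7.513 - j6.6) / (17.9 - j0.3633) = 0.427 - j0.36 A.
Step 7 — Convert to polar: |I| = 0.5585 A, ∠I = -40.1°.

I = 0.5585∠-40.1° A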